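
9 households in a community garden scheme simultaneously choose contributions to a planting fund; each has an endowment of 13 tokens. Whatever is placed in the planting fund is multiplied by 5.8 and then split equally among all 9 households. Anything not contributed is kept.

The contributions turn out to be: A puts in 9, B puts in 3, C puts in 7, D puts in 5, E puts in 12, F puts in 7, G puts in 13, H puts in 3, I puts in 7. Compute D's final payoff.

Total contributed: 9 + 3 + 7 + 5 + 12 + 7 + 13 + 3 + 7 = 66.
Each receives 5.8 × 66 / 9 = 42.53 from the planting fund.
D keeps 13 − 5 = 8, so D's payoff is 8 + 42.53 = 50.53.

50.53 tokens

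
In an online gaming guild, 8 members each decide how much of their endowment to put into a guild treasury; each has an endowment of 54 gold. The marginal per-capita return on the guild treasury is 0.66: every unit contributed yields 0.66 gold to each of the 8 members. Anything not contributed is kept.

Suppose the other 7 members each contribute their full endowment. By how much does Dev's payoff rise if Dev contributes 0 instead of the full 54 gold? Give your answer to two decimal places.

18.36 gold

Switching from a contribution of 54 to 0 lets Dev keep an extra 54 gold, but lowers the guild treasury by 54, which costs Dev their own share of that drop: 0.66 × 54 = 35.64.
Net gain = 54 − 35.64 = 18.36. The private return per contributed unit (0.66) is below 1, so free-riding is indeed the best response regardless of what the others do.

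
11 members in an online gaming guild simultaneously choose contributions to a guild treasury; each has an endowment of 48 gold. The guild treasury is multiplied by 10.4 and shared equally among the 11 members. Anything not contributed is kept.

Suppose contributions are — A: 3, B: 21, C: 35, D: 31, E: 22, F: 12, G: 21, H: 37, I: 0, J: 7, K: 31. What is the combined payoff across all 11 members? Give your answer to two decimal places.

2596.00 gold

Total contributed: 3 + 21 + 35 + 31 + 22 + 12 + 21 + 37 + 0 + 7 + 31 = 220; total kept: 11 × 48 − 220 = 308.
The guild treasury pays out 10.4 × 220 = 2288.00 in aggregate.
Group total = 308 + 2288.00 = 2596.00.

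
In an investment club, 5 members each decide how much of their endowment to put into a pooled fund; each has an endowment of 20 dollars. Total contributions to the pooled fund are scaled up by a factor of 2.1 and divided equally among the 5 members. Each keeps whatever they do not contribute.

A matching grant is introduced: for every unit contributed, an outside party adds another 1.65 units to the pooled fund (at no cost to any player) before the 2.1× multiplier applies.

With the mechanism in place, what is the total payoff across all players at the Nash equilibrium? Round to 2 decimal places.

556.50 dollars

With the mechanism, a contributed unit returns 2.1 × 2.65 / 5 = 1.1130 per unit of net cost to the contributor — now above 1 — so contributing fully is weakly dominant for every player.
So the Nash equilibrium is full contribution by all 5; the group earns 2.1 × 2.65 × 100 = 556.50.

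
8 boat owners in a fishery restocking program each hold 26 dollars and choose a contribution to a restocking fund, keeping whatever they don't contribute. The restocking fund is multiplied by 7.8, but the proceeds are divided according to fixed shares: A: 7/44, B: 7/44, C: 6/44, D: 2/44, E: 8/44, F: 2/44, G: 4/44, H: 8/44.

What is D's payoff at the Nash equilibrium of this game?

72.09 dollars

A player with share s gets back 7.8·s per unit contributed, so full contribution is dominant for anyone with s > 1/7.8 = 0.1282 and zero contribution is dominant for anyone below.
A, B, C, E and H clear that bar, contributing 26 each; the remaining 3 contribute 0. Total contributed: 130.
D keeps 26 and receives 7.8 × 130 × 2/44 = 46.09 from the restocking fund, for a payoff of 72.09.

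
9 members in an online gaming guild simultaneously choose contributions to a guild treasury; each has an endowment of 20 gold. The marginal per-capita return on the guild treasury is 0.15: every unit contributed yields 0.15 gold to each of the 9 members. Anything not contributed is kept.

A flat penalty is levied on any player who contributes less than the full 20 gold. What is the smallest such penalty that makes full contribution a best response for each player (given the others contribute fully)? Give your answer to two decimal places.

17.00 gold

Given the others contribute fully, the best deviation is to contribute 0 (any partial contribution still incurs the fine and gives up units whose private return 0.15 is below 1).
Deviating from 20 to 0 saves 20 gold but forfeits the deviator's share of the drop in the guild treasury: 0.15 × 20 = 3.00.
So the deviation gain is 20 − 3.00 = 17.00, and the fine must be at least 17.00 gold to wipe it out.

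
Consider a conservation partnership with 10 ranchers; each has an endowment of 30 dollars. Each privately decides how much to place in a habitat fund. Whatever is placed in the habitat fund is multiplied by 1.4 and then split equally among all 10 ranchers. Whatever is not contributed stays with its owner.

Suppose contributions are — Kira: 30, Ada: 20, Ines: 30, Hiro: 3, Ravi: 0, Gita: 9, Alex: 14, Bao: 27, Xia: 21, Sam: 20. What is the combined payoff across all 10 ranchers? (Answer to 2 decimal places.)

Total contributed: 30 + 20 + 30 + 3 + 0 + 9 + 14 + 27 + 21 + 20 = 174; total kept: 10 × 30 − 174 = 126.
The habitat fund pays out 1.4 × 174 = 243.60 in aggregate.
Group total = 126 + 243.60 = 369.60.

369.60 dollars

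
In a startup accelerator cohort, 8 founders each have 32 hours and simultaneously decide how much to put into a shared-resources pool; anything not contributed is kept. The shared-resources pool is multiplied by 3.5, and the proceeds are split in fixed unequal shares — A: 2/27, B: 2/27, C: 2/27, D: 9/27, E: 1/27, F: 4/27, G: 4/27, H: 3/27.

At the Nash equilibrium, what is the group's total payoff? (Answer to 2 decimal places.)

Each unit j contributes comes back to j as 3.5 × (j's share), so j prefers to contribute only if that share exceeds 1/3.5 = 0.2857; otherwise keeping the unit dominates.
Only D (9/27) clears that bar, contributing 32; the remaining 7 contribute 0. Total contributed: 32.
The shared-resources pool pays out 3.5 × 32 = 112.00 in total (split across the unequal shares, but the aggregate is all that matters for the group sum).
The 7 free-riders keep 32 each, adding 224. Group total = 224 + 112.00 = 336.00.

336.00 hours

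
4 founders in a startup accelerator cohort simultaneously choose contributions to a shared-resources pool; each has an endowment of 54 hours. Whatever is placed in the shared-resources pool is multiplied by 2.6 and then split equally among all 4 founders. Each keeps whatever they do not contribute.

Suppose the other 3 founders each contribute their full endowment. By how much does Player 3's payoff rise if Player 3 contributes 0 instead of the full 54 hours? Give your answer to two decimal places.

Switching from a contribution of 54 to 0 lets Player 3 keep an extra 54 hours, but lowers the shared-resources pool by 54, which costs Player 3 their own share of that drop: 2.6/4 × 54 = 35.10.
Net gain = 54 − 35.10 = 18.90. The private return per contributed unit (0.6500) is below 1, so free-riding is indeed the best response regardless of what the others do.

18.90 hours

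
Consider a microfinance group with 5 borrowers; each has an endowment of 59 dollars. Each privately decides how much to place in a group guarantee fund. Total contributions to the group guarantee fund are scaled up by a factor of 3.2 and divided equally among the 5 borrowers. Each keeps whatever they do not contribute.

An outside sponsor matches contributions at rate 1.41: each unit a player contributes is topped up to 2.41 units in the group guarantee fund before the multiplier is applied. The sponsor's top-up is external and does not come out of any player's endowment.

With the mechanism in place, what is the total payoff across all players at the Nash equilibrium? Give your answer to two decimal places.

With the mechanism, a contributed unit returns 3.2 × 2.41 / 5 = 1.5424 per unit of net cost to the contributor — now above 1 — so contributing fully is weakly dominant for every player.
So the Nash equilibrium is full contribution by all 5; the group earns 3.2 × 2.41 × 295 = 2275.04.

2275.04 dollars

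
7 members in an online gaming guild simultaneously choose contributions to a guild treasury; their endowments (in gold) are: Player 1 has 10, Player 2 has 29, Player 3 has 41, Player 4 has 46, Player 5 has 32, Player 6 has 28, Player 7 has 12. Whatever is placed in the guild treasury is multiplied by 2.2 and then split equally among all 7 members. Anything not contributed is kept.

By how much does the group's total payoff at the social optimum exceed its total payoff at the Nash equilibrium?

237.60 gold

The private return per contributed unit is 2.2/7 = 0.3143 < 1 for every player regardless of endowment, so the Nash equilibrium is zero contribution and the group total is Σ E_j = 10 + 29 + 41 + 46 + 32 + 28 + 12 = 198.
Each contributed unit returns 2.200 to the group, so the social optimum is full contribution by everyone: group total = 2.200 × 198 = 435.60.
Efficiency loss = (2.200 − 1) × 198 = 237.60.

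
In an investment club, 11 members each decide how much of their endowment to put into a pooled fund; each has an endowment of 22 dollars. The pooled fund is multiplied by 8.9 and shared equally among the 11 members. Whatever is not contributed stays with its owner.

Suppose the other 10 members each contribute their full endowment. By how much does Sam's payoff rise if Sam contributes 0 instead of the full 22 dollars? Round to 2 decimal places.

Switching from a contribution of 22 to 0 lets Sam keep an extra 22 dollars, but lowers the pooled fund by 22, which costs Sam their own share of that drop: 8.9/11 × 22 = 17.80.
Net gain = 22 − 17.80 = 4.20. The private return per contributed unit (0.8091) is below 1, so free-riding is indeed the best response regardless of what the others do.

4.20 dollars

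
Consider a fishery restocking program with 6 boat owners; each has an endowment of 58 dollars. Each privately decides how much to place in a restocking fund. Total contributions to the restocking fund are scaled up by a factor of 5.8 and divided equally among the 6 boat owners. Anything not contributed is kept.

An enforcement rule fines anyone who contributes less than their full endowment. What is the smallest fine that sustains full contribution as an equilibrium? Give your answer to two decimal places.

Given the others contribute fully, the best deviation is to contribute 0 (any partial contribution still incurs the fine and gives up units whose private return 0.9667 is below 1).
Deviating from 58 to 0 saves 58 dollars but forfeits the deviator's share of the drop in the restocking fund: 5.8/6 × 58 = 56.07.
So the deviation gain is 58 − 56.07 = 1.93, and the fine must be at least 1.93 dollars to wipe it out.

1.93 dollars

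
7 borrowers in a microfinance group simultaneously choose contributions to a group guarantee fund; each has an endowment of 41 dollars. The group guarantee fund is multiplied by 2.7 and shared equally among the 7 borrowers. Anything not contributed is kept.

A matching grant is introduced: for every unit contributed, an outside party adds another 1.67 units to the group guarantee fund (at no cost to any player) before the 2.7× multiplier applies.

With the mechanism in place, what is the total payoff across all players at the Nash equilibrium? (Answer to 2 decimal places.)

The effective private return per unit is now 2.7 × 2.67 / 7 = 1.0299 > 1, so every player's dominant strategy flips to full contribution.
At the Nash equilibrium everyone contributes 41. Group total payoff = 2.7 × 2.67 × 287 = 2068.98.

2068.98 dollars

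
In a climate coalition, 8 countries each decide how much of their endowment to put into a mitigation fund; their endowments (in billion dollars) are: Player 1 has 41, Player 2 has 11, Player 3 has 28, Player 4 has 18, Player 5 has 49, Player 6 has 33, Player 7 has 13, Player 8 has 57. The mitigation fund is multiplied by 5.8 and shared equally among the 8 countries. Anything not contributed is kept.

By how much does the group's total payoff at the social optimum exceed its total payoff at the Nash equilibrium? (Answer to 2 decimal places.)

The private return per contributed unit is 5.8/8 = 0.7250 < 1 for every player regardless of endowment, so the Nash equilibrium is zero contribution and the group total is Σ E_j = 41 + 11 + 28 + 18 + 49 + 33 + 13 + 57 = 250.
Each contributed unit returns 5.800 to the group, so the social optimum is full contribution by everyone: group total = 5.800 × 250 = 1450.00.
Efficiency loss = (5.800 − 1) × 250 = 1200.00.

1200.00 billion dollars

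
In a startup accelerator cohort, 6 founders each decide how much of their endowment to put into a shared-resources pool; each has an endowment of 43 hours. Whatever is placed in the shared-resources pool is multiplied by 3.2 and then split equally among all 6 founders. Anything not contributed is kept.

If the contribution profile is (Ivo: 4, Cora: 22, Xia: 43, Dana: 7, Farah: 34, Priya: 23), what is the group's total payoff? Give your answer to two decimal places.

550.60 hours

Total contributed: 4 + 22 + 43 + 7 + 34 + 23 = 133; total kept: 6 × 43 − 133 = 125.
The shared-resources pool pays out 3.2 × 133 = 425.60 in aggregate.
Group total = 125 + 425.60 = 550.60.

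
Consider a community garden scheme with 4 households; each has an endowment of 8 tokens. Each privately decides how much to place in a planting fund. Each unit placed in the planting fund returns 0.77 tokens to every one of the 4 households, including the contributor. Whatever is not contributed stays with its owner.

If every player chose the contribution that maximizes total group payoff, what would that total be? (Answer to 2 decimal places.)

98.56 tokens

Each contributed unit returns 3.080 to the group as a whole (0.77 to each of 4 players), which exceeds 1, so the social optimum is full contribution: group total = 3.080 × 32 = 98.56.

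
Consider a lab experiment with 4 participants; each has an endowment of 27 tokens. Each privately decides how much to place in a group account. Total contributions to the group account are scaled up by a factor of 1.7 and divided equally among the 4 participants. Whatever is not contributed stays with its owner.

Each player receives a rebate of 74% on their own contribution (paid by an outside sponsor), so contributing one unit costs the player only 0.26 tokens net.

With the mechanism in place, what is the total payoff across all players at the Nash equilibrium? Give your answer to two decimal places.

The effective private return per unit is now (1.7/4) / 0.26 = 1.6346 > 1, so every player's dominant strategy flips to full contribution.
At the Nash equilibrium everyone contributes 27. Group total payoff = 4 × (27 × 0.74 + 1.7 × 27) = 263.52.

263.52 tokens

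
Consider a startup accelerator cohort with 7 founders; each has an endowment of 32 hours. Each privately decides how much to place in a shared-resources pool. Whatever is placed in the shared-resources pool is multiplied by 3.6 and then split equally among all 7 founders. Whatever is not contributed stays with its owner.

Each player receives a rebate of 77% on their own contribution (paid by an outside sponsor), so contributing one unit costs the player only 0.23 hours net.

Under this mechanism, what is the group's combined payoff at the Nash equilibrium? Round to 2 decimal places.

The effective private return per unit is now (3.6/7) / 0.23 = 2.2360 > 1, so every player's dominant strategy flips to full contribution.
At the Nash equilibrium everyone contributes 32. Group total payoff = 7 × (32 × 0.77 + 3.6 × 32) = 978.88.

978.88 hours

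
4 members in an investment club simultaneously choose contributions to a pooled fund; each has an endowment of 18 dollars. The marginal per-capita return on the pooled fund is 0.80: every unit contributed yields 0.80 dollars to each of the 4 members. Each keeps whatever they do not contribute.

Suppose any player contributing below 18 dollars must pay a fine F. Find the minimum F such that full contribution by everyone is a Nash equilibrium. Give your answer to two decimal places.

3.60 dollars

Given the others contribute fully, the best deviation is to contribute 0 (any partial contribution still incurs the fine and gives up units whose private return 0.80 is below 1).
Deviating from 18 to 0 saves 18 dollars but forfeits the deviator's share of the drop in the pooled fund: 0.80 × 18 = 14.40.
So the deviation gain is 18 − 14.40 = 3.60, and the fine must be at least 3.60 dollars to wipe it out.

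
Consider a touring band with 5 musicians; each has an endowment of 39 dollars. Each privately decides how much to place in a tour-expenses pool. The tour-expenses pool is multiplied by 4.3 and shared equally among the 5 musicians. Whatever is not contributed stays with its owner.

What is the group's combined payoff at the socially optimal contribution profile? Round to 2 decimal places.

Each contributed unit returns 4.300 to the group as a whole (0.8600 to each of 5 players), which exceeds 1, so the social optimum is full contribution: group total = 4.300 × 195 = 838.50.

838.50 dollars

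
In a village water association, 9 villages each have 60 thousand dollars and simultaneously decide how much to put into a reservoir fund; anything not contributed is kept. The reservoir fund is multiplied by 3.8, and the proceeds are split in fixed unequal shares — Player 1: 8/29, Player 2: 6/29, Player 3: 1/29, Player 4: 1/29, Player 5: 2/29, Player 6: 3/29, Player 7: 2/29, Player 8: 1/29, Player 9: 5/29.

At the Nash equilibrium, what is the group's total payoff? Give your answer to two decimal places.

708.00 thousand dollars

For player j, contributing a unit is worthwhile iff 3.8 × (j's share) ≥ 1, i.e. iff j's share is at least 0.2632.
Only Player 1 (8/29) clears that bar, contributing 60; the remaining 8 contribute 0. Total contributed: 60.
The reservoir fund pays out 3.8 × 60 = 228.00 in total (split across the unequal shares, but the aggregate is all that matters for the group sum).
The 8 free-riders keep 60 each, adding 480. Group total = 480 + 228.00 = 708.00.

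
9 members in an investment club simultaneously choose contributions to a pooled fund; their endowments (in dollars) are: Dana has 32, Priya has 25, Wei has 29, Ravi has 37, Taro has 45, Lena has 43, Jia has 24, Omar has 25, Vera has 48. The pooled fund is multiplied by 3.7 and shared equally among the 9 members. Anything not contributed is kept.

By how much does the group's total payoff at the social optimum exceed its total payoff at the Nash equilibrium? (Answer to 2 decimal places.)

The private return per contributed unit is 3.7/9 = 0.4111 < 1 for every player regardless of endowment, so the Nash equilibrium is zero contribution and the group total is Σ E_j = 32 + 25 + 29 + 37 + 45 + 43 + 24 + 25 + 48 = 308.
Each contributed unit returns 3.700 to the group, so the social optimum is full contribution by everyone: group total = 3.700 × 308 = 1139.60.
Efficiency loss = (3.700 − 1) × 308 = 831.60.

831.60 dollars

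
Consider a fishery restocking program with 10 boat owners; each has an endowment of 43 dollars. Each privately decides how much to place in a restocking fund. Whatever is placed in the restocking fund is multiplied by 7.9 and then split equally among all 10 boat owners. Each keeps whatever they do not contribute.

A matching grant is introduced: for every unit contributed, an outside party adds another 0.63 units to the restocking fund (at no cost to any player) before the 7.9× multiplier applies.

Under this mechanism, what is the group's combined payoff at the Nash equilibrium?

5537.11 dollars

With the mechanism, a contributed unit returns 7.9 × 1.63 / 10 = 1.2877 per unit of net cost to the contributor — now above 1 — so contributing fully is weakly dominant for every player.
So the Nash equilibrium is full contribution by all 10; the group earns 7.9 × 1.63 × 430 = 5537.11.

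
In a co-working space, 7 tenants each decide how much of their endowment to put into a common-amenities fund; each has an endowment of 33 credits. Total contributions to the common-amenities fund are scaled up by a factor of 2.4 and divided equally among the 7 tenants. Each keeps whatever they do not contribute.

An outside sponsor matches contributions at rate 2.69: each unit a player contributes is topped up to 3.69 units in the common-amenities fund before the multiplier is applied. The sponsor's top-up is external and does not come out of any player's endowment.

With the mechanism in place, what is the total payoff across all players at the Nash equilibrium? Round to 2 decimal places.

2045.74 credits

With the mechanism, a contributed unit returns 2.4 × 3.69 / 7 = 1.2651 per unit of net cost to the contributor — now above 1 — so contributing fully is weakly dominant for every player.
So the Nash equilibrium is full contribution by all 7; the group earns 2.4 × 3.69 × 231 = 2045.74.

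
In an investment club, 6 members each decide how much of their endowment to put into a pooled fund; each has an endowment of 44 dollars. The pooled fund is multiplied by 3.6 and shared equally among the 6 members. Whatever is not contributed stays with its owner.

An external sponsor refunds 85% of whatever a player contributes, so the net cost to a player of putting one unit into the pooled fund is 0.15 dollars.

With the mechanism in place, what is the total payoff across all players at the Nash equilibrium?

Under the mechanism each unit contributed yields (3.6/6) / 0.15 = 4.0000 back to its contributor per unit of net cost, which exceeds 1, making full contribution the dominant choice for everyone.
So the Nash equilibrium is full contribution by all 6; the group earns 6 × (44 × 0.85 + 3.6 × 44) = 1174.80.

1174.80 dollars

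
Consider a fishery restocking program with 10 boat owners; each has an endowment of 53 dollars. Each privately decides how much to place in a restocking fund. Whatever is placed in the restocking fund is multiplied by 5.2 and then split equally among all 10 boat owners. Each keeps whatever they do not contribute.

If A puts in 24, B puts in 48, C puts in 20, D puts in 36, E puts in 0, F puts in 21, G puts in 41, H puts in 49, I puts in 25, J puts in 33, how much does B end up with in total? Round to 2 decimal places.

Total contributed: 24 + 48 + 20 + 36 + 0 + 21 + 41 + 49 + 25 + 33 = 297.
Each receives 5.2 × 297 / 10 = 154.44 from the restocking fund.
B keeps 53 − 48 = 5, so B's payoff is 5 + 154.44 = 159.44.

159.44 dollars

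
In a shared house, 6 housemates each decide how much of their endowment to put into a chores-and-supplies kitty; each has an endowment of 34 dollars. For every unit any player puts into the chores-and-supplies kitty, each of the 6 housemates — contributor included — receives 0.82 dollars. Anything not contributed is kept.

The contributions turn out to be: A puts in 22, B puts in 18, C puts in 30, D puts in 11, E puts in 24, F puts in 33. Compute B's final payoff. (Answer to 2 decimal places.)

129.16 dollars

Total contributed: 22 + 18 + 30 + 11 + 24 + 33 = 138.
Each receives 0.82 × 138 = 113.16 from the chores-and-supplies kitty.
B keeps 34 − 18 = 16, so B's payoff is 16 + 113.16 = 129.16.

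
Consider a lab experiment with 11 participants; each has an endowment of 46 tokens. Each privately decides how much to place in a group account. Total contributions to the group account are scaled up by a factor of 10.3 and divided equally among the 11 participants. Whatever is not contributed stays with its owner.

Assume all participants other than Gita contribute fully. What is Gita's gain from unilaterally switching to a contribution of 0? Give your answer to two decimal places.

Switching from a contribution of 46 to 0 lets Gita keep an extra 46 tokens, but lowers the group account by 46, which costs Gita their own share of that drop: 10.3/11 × 46 = 43.07.
Net gain = 46 − 43.07 = 2.93. The private return per contributed unit (0.9364) is below 1, so free-riding is indeed the best response regardless of what the others do.

2.93 tokens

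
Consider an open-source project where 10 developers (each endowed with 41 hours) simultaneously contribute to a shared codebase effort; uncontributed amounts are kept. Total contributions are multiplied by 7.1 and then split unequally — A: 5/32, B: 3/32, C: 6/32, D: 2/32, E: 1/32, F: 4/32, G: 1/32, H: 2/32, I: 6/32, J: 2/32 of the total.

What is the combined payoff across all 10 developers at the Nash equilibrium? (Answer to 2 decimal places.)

Player j's private return per contributed unit is 7.1 × (j's share). Contributing is weakly dominant for j when that share is at least 1/7.1 = 0.1408, and contributing 0 is dominant otherwise.
The shares above 0.1408 belong to A, C and I, contributing 41 each; the remaining 7 contribute 0. Total contributed: 123.
The shared codebase effort pays out 7.1 × 123 = 873.30 in total (split across the unequal shares, but the aggregate is all that matters for the group sum).
The 7 free-riders keep 41 each, adding 287. Group total = 287 + 873.30 = 1160.30.

1160.30 hours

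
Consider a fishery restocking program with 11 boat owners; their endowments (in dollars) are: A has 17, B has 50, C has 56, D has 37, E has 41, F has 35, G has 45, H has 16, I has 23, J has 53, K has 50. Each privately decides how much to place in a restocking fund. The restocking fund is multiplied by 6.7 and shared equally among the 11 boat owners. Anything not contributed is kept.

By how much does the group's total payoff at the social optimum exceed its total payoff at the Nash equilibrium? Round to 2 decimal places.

2411.10 dollars

The private return per contributed unit is 6.7/11 = 0.6091 < 1 for every player regardless of endowment, so the Nash equilibrium is zero contribution and the group total is Σ E_j = 17 + 50 + 56 + 37 + 41 + 35 + 45 + 16 + 23 + 53 + 50 = 423.
Each contributed unit returns 6.700 to the group, so the social optimum is full contribution by everyone: group total = 6.700 × 423 = 2834.10.
Efficiency loss = (6.700 − 1) × 423 = 2411.10.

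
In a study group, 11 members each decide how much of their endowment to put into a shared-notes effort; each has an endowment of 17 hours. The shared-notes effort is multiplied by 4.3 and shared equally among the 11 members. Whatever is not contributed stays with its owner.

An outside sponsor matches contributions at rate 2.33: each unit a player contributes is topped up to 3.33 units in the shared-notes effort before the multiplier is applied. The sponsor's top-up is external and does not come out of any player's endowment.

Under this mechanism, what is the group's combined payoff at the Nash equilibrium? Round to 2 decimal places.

2677.65 hours

Under the mechanism each unit contributed yields 4.3 × 3.33 / 11 = 1.3017 back to its contributor per unit of net cost, which exceeds 1, making full contribution the dominant choice for everyone.
At the Nash equilibrium everyone contributes 17. Group total payoff = 4.3 × 3.33 × 187 = 2677.65.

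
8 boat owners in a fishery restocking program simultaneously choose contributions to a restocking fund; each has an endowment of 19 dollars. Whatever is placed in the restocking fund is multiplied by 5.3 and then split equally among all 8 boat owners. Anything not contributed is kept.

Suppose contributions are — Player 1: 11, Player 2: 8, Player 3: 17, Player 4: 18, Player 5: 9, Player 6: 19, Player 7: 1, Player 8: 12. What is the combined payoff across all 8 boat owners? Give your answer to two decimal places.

560.50 dollars

Total contributed: 11 + 8 + 17 + 18 + 9 + 19 + 1 + 12 = 95; total kept: 8 × 19 − 95 = 57.
The restocking fund pays out 5.3 × 95 = 503.50 in aggregate.
Group total = 57 + 503.50 = 560.50.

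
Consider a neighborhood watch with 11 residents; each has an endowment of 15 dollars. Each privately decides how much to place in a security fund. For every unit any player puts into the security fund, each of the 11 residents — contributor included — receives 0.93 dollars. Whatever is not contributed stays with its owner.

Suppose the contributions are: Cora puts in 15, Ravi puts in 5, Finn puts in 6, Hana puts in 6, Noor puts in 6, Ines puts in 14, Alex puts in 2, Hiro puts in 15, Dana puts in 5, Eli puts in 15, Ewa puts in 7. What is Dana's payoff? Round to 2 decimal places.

Total contributed: 15 + 5 + 6 + 6 + 6 + 14 + 2 + 15 + 5 + 15 + 7 = 96.
Each receives 0.93 × 96 = 89.28 from the security fund.
Dana keeps 15 − 5 = 10, so Dana's payoff is 10 + 89.28 = 99.28.

99.28 dollars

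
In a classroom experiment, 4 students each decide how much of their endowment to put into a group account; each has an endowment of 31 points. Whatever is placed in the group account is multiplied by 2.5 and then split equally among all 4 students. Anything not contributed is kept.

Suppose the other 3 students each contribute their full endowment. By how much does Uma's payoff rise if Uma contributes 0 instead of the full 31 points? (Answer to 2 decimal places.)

11.63 points

Switching from a contribution of 31 to 0 lets Uma keep an extra 31 points, but lowers the group account by 31, which costs Uma their own share of that drop: 2.5/4 × 31 = 19.37.
Net gain = 31 − 19.37 = 11.63. The private return per contributed unit (0.6250) is below 1, so free-riding is indeed the best response regardless of what the others do.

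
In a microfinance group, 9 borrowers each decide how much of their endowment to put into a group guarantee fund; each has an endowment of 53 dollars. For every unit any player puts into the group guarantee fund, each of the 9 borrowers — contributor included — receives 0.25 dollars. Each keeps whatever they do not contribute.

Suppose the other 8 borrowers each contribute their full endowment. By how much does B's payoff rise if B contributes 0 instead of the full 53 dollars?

Switching from a contribution of 53 to 0 lets B keep an extra 53 dollars, but lowers the group guarantee fund by 53, which costs B their own share of that drop: 0.25 × 53 = 13.25.
Net gain = 53 − 13.25 = 39.75. The private return per contributed unit (0.25) is below 1, so free-riding is indeed the best response regardless of what the others do.

39.75 dollars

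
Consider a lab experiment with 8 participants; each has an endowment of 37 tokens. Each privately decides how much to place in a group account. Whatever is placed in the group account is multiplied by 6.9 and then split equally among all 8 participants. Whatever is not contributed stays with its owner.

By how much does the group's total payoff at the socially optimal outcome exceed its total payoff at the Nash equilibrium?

1746.40 tokens

Each contributed unit returns 6.9/8 = 0.8625 to its contributor — below 1 — so contributing 0 is dominant for every player. At the Nash equilibrium everyone keeps their 37, and the group total is 8 × 37 = 296.
Each contributed unit returns 6.900 to the group as a whole (0.8625 to each of 8 players), which exceeds 1, so the social optimum is full contribution: group total = 6.900 × 296 = 2042.40.
Efficiency loss = 2042.40 − 296 = 1746.40.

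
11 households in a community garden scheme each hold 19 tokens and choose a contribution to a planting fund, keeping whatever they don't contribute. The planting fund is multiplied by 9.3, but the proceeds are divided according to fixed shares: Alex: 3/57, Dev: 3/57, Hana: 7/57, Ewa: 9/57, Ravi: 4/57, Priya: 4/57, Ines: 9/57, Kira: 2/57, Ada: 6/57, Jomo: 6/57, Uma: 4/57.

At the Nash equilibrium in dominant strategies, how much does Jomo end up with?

Player j's private return per contributed unit is 9.3 × (j's share). Contributing is weakly dominant for j when that share is at least 1/9.3 = 0.1075, and contributing 0 is dominant otherwise.
Hana, Ewa and Ines are above the threshold, contributing 19 each; the remaining 8 contribute 0. Total contributed: 57.
Jomo keeps 19 and receives 9.3 × 57 × 6/57 = 55.80 from the planting fund, for a payoff of 74.80.

74.80 tokens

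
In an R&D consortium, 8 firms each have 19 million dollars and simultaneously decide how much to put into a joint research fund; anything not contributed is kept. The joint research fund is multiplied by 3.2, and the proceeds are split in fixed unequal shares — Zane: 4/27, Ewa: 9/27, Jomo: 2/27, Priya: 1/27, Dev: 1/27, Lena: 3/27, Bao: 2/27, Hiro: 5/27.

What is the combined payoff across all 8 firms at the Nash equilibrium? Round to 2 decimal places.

193.80 million dollars

Each unit j contributes comes back to j as 3.2 × (j's share), so j prefers to contribute only if that share exceeds 1/3.2 = 0.3125; otherwise keeping the unit dominates.
The only share above 0.3125 is Ewa's 9/27, contributing 19; the remaining 7 contribute 0. Total contributed: 19.
The joint research fund pays out 3.2 × 19 = 60.80 in total (split across the unequal shares, but the aggregate is all that matters for the group sum).
The 7 free-riders keep 19 each, adding 133. Group total = 133 + 60.80 = 193.80.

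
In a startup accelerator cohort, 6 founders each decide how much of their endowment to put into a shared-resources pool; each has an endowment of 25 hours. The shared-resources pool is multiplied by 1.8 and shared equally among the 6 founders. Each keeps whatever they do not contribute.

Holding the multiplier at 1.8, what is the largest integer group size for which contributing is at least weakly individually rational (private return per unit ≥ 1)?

Private return per unit is 1.8/(group size), which is ≥ 1 whenever the group size is ≤ 1.8.
The largest such integer is 1.

1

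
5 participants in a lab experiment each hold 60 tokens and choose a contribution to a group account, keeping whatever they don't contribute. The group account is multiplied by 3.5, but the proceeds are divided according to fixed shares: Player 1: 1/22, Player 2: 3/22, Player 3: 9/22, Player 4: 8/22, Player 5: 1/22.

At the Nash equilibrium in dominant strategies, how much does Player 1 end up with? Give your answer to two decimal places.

79.09 tokens

A player with share s gets back 3.5·s per unit contributed, so full contribution is dominant for anyone with s > 1/3.5 = 0.2857 and zero contribution is dominant for anyone below.
Player 3 and Player 4 are above the threshold, contributing 60 each; the remaining 3 contribute 0. Total contributed: 120.
Player 1 keeps 60 and receives 3.5 × 120 × 1/22 = 19.09 from the group account, for a payoff of 79.09.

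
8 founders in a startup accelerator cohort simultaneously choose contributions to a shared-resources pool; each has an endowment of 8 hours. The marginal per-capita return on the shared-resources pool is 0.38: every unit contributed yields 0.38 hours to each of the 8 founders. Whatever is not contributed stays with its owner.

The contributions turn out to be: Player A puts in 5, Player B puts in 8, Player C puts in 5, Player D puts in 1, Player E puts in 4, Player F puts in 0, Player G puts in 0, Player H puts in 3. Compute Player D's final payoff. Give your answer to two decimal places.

Total contributed: 5 + 8 + 5 + 1 + 4 + 0 + 0 + 3 = 26.
Each receives 0.38 × 26 = 9.88 from the shared-resources pool.
Player D keeps 8 − 1 = 7, so Player D's payoff is 7 + 9.88 = 16.88.

16.88 hours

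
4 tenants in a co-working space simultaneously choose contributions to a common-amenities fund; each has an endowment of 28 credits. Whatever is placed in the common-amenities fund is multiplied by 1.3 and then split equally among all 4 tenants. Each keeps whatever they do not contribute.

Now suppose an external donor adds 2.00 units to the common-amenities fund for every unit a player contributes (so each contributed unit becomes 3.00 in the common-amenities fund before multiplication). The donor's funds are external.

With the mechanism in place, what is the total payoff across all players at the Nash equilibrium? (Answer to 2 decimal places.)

112.00 credits

With the mechanism, a contributed unit returns 1.3 × 3.00 / 4 = 0.9750 per unit of net cost — still below 1 — so contributing 0 remains dominant for every player.
Everyone keeps their endowment and the group total is 4 × 28 = 112.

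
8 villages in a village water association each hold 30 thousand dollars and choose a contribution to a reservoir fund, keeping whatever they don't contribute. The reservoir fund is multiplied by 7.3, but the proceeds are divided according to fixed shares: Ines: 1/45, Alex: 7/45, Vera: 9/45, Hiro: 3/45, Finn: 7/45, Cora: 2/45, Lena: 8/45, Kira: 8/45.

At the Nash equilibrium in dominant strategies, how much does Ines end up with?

Player j's private return per contributed unit is 7.3 × (j's share). Contributing is weakly dominant for j when that share is at least 1/7.3 = 0.1370, and contributing 0 is dominant otherwise.
Alex, Vera, Finn, Lena and Kira are above the threshold, contributing 30 each; the remaining 3 contribute 0. Total contributed: 150.
Ines keeps 30 and receives 7.3 × 150 × 1/45 = 24.33 from the reservoir fund, for a payoff of 54.33.

54.33 thousand dollars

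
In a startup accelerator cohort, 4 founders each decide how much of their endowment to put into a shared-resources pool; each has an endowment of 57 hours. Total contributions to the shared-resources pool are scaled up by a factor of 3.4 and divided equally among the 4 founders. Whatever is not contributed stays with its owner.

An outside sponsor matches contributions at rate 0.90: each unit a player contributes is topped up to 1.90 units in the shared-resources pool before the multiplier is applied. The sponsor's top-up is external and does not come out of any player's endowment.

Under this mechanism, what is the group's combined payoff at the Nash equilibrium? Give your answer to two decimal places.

The effective private return per unit is now 3.4 × 1.90 / 4 = 1.6150 > 1, so every player's dominant strategy flips to full contribution.
At the Nash equilibrium everyone contributes 57. Group total payoff = 3.4 × 1.90 × 228 = 1472.88.

1472.88 hours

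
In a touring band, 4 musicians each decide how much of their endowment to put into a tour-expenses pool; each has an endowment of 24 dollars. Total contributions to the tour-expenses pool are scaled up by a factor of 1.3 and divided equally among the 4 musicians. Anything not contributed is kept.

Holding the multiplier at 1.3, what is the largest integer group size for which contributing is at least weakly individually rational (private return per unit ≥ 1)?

1

Private return per unit is 1.3/(group size), which is ≥ 1 whenever the group size is ≤ 1.3.
The largest such integer is 1.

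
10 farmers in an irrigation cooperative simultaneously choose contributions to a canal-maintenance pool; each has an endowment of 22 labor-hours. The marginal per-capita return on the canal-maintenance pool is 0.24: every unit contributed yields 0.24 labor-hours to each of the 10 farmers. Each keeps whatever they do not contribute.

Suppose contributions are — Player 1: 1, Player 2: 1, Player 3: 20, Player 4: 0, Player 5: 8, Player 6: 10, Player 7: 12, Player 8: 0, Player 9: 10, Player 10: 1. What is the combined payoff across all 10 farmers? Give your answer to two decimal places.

308.20 labor-hours

Total contributed: 1 + 1 + 20 + 0 + 8 + 10 + 12 + 0 + 10 + 1 = 63; total kept: 10 × 22 − 63 = 157.
The canal-maintenance pool pays out 0.24 × 10 × 63 = 151.20 in aggregate.
Group total = 157 + 151.20 = 308.20.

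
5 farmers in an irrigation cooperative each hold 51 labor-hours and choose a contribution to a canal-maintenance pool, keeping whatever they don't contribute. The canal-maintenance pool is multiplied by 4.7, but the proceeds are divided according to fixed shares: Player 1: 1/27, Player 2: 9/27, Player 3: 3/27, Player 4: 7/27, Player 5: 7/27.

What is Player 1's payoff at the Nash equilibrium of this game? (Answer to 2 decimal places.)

For player j, contributing a unit is worthwhile iff 4.7 × (j's share) ≥ 1, i.e. iff j's share is at least 0.2128.
Player 2, Player 4 and Player 5 clear that bar, contributing 51 each; the remaining 2 contribute 0. Total contributed: 153.
Player 1 keeps 51 and receives 4.7 × 153 × 1/27 = 26.63 from the canal-maintenance pool, for a payoff of 77.63.

77.63 labor-hours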